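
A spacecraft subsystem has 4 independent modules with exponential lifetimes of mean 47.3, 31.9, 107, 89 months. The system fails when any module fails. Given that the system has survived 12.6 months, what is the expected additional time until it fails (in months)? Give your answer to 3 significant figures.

First-failure rate Σλ = 1/47.3 + 1/31.9 + 1/107 + 1/89 = 0.0730714.
By memorylessness the expected residual is 1/Σλ = 13.6853 months, regardless of the 12.6 already elapsed.

13.7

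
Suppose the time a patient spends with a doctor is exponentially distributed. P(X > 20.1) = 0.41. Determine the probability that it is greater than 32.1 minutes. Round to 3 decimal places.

e^(−λ·20.1) = 0.41 ⇒ λ = −ln(0.41)/20.1 = 0.0443581.
P(X > 32.1) = e^(−0.0443581·32.1) = e^(−1.4239) ≈ 0.241.

0.241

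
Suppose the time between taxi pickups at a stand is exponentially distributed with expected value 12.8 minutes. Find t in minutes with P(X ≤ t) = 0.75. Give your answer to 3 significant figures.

The rate is λ = 1/12.8 = 0.078125 per minute.
Set 1 − e^(−λt) = 0.75, so t = −ln(0.25)/λ = 1.3863/0.078125 ≈ 17.7446 minutes.

17.7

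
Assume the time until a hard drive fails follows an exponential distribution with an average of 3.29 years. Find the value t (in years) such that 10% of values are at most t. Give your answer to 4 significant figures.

0.3466

The rate is λ = 1/3.29 = 0.303951 per year.
Set 1 − e^(−λt) = 0.1, so t = −ln(0.9)/λ = 0.10536/0.303951 ≈ 0.346636 years.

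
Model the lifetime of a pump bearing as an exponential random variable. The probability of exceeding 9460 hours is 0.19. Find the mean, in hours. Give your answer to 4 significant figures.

e^(−λ·9460) = 0.19 ⇒ λ = −ln(0.19)/9460 = 0.000175553.
Mean = 1/λ = 5696.29 hours.

5696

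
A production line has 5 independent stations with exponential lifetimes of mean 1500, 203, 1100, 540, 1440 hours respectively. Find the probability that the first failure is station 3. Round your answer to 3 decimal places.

Rates: λ_i = 1/mean_i → 0.000666667, 0.00492611, 0.000909091, 0.00185185, 0.000694444; Σλ = 0.00904816.
P(station 3 first) = λ_3/Σλ = 0.000909091/0.00904816 ≈ 0.100.

0.100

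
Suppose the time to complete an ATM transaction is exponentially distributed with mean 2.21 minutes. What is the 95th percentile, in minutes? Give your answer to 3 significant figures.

6.62

The rate is λ = 1/2.21 = 0.452489 per minute.
Set 1 − e^(−λt) = 0.95, so t = −ln(0.05)/λ = 2.9957/0.452489 ≈ 6.62057 minutes.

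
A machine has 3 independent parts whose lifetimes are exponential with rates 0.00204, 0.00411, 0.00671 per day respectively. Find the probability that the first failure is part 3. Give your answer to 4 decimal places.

0.5218

The time to first failure is exponential with rate Σλ = 0.00204 + 0.00411 + 0.00671 = 0.01286.
P(part 3 first) = λ_3/Σλ = 0.00671/0.01286 ≈ 0.5218.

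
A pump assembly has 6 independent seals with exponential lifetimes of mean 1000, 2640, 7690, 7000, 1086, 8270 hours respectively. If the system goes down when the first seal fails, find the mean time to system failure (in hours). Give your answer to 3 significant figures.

371

The first failure time is exponential with rate Σλ_i = 1/1000 + 1/2640 + 1/7690 + 1/7000 + 1/1086 + 1/8270 = 0.00269341 per hour.
E[min] = 1/Σλ = 1/0.00269341 = 371.276 hours.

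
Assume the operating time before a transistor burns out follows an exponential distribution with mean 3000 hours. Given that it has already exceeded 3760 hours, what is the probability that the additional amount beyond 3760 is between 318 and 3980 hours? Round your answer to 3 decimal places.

0.634

The rate is λ = 1/3000 = 0.000333333 per hour.
Memoryless: the residual past 3760 is again Exp(λ).
P(318 < residual < 3980) = e^(−λ·318) − e^(−λ·3980) = 0.89942 − 0.26536 ≈ 0.634.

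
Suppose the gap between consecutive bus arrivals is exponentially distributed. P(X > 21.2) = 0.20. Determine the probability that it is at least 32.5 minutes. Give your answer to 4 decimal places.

e^(−λ·21.2) = 0.20 ⇒ λ = −ln(0.20)/21.2 = 0.0759169.
P(X > 32.5) = e^(−0.0759169·32.5) = e^(−2.4673) ≈ 0.0848.

0.0848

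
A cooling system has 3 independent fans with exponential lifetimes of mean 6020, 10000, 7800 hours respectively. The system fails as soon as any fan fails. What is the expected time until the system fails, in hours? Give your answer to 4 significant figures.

2536

The first failure time is exponential with rate Σλ_i = 1/6020 + 1/10000 + 1/7800 = 0.000394318 per hour.
E[min] = 1/Σλ = 1/0.000394318 = 2536.02 hours.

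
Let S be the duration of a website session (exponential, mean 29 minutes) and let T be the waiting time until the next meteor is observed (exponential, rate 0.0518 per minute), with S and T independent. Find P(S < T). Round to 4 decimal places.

λ_1 = 1/29 = 0.0344828, λ_2 = 0.0518.
For independent exponentials, P(S < T) = λ_1/(λ_1+λ_2) = 0.0344828/0.0862828 ≈ 0.3996.

0.3996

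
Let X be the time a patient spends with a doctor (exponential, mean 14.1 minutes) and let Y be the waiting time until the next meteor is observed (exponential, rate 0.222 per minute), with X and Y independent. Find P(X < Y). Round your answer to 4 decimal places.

0.2421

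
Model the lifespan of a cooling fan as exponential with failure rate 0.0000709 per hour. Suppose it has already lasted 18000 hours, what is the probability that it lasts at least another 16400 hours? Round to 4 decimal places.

By the memoryless property, P(X > 18000+16400 | X > 18000) = P(X > 16400).
P(X > 16400) = e^(−1.1628) ≈ 0.3126.

0.3126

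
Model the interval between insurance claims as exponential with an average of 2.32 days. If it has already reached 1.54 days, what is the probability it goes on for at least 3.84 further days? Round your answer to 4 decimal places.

0.1911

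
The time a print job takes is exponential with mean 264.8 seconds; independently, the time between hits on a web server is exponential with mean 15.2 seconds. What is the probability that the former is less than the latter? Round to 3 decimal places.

λ_1 = 1/264.8 = 0.00377644, λ_2 = 1/15.2 = 0.0657895.
For independent exponentials, P(the former < the latter) = λ_1/(λ_1+λ_2) = 0.00377644/0.0695659 ≈ 0.054.

0.054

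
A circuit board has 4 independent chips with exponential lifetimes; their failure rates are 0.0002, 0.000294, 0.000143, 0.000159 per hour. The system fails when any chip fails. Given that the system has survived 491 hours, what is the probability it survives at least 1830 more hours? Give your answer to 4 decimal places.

Time to first failure ~ Exp(Σλ) with Σλ = 0.000796.
By memorylessness, P(T > 491+1830 | T > 491) = P(T > 1830) = e^(−0.000796·1830) ≈ 0.2330.

0.2330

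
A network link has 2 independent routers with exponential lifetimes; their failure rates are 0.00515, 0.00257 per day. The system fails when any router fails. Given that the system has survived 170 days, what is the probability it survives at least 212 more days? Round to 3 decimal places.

0.195

Time to first failure ~ Exp(Σλ) with Σλ = 0.00772.
By memorylessness, P(T > 170+212 | T > 170) = P(T > 212) = e^(−0.00772·212) ≈ 0.195.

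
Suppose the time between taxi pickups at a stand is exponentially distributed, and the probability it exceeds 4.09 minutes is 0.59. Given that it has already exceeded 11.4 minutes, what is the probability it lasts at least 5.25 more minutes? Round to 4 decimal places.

From e^(−λ·4.09) = 0.59, λ = −ln(0.59)/4.09 = 0.129006.
Memoryless: P(X > 11.4+5.25 | X > 11.4) = P(X > 5.25) = e^(−0.129006·5.25) ≈ 0.5080.

0.5080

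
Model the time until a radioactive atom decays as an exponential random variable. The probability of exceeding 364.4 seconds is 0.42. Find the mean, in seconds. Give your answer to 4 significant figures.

420.1

e^(−λ·364.4) = 0.42 ⇒ λ = −ln(0.42)/364.4 = 0.00238063.
Mean = 1/λ = 420.057 seconds.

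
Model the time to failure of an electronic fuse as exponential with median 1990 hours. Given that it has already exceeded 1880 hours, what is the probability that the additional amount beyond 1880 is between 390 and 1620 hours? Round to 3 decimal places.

For an exponential, median = ln(2)/λ, so λ = ln 2 / 1990 = 0.000348315 per hour.
Memoryless: the residual past 1880 is again Exp(λ).
P(390 < residual < 1620) = e^(−λ·390) − e^(−λ·1620) = 0.87298 − 0.56877 ≈ 0.304.

0.304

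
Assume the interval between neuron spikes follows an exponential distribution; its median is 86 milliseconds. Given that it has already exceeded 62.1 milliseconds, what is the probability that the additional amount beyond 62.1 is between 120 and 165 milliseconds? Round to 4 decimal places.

0.1156

For an exponential, median = ln(2)/λ, so λ = ln 2 / 86 = 0.00805985 per millisecond.
Memoryless: the residual past 62.1 is again Exp(λ).
P(120 < residual < 165) = e^(−λ·120) − e^(−λ·165) = 0.38015 − 0.26451 ≈ 0.1156.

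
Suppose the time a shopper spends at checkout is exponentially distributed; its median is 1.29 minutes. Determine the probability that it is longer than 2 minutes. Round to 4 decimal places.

For an exponential, median = ln(2)/λ, so λ = ln 2 / 1.29 = 0.537323 per minute.
P(X > 2) = e^(−λ·2) = e^(−1.0746) ≈ 0.3414.

0.3414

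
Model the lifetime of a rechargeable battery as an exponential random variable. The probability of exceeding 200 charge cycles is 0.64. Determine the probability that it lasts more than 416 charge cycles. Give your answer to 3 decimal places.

0.395

e^(−λ·200) = 0.64 ⇒ λ = −ln(0.64)/200 = 0.00223144.
P(X > 416) = e^(−0.00223144·416) = e^(−0.92828) ≈ 0.395.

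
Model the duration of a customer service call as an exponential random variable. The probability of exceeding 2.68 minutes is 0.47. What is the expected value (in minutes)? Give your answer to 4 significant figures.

e^(−λ·2.68) = 0.47 ⇒ λ = −ln(0.47)/2.68 = 0.281725.
Mean = 1/λ = 3.54956 minutes.

3.550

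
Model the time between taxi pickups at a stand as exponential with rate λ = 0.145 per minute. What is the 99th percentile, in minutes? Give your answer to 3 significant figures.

Set 1 − e^(−λt) = 0.99, so t = −ln(0.01)/λ = 4.6052/0.145 ≈ 31.7598 minutes.

31.8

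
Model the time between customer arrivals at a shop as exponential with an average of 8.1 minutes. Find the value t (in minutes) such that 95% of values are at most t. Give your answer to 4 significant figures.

24.27

The rate is λ = 1/8.1 = 0.123457 per minute.
Set 1 − e^(−λt) = 0.95, so t = −ln(0.05)/λ = 2.9957/0.123457 ≈ 24.2654 minutes.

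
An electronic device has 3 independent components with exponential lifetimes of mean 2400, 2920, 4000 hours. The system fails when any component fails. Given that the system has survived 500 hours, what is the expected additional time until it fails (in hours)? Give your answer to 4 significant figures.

991.0

First-failure rate Σλ = 1/2400 + 1/2920 + 1/4000 = 0.00100913.
By memorylessness the expected residual is 1/Σλ = 990.95 hours, regardless of the 500 already elapsed.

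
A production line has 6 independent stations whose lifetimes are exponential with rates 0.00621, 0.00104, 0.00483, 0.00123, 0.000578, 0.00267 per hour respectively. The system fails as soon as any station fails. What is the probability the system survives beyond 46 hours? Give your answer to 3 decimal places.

0.467

The time to first failure is exponential with rate Σλ = 0.00621 + 0.00104 + 0.00483 + 0.00123 + 0.000578 + 0.00267 = 0.016558.
P(min > 46) = e^(−0.016558·46) = e^(−0.76167) ≈ 0.467.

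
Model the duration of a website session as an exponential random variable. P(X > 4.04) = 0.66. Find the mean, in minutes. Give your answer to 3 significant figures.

e^(−λ·4.04) = 0.66 ⇒ λ = −ln(0.66)/4.04 = 0.10285.
Mean = 1/λ = 9.72286 minutes.

9.72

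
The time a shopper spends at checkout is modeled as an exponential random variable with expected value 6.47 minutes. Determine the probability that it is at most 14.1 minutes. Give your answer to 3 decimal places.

0.887

The rate is λ = 1/6.47 = 0.15456 per minute.
P(X ≤ 14.1) = 1 − e^(−λ·14.1) = 1 − e^(−2.1793) ≈ 0.887.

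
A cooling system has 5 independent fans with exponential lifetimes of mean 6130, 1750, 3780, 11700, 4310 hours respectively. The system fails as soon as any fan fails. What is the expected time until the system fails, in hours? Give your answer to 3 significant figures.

760

The first failure time is exponential with rate Σλ_i = 1/6130 + 1/1750 + 1/3780 + 1/11700 + 1/4310 = 0.0013166 per hour.
E[min] = 1/Σλ = 1/0.0013166 = 759.532 hours.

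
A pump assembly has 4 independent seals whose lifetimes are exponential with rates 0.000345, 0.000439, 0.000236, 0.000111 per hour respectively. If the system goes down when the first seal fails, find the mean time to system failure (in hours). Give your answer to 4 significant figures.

The time to first failure is exponential with rate Σλ = 0.000345 + 0.000439 + 0.000236 + 0.000111 = 0.001131.
E[min] = 1/Σλ = 1/0.001131 = 884.173 hours.

884.2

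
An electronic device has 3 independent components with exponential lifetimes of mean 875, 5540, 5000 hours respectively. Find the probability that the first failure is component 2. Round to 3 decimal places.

0.118

Rates: λ_i = 1/mean_i → 0.00114286, 0.000180505, 0.0002; Σλ = 0.00152336.
P(component 2 first) = λ_2/Σλ = 0.000180505/0.00152336 ≈ 0.118.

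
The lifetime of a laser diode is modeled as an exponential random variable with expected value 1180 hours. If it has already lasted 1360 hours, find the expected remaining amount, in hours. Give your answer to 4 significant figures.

1180

The rate is λ = 1/1180 = 0.000847458 per hour.
By memorylessness, the remaining amount past any threshold is again Exp(λ) with mean 1/λ = 1180 hours.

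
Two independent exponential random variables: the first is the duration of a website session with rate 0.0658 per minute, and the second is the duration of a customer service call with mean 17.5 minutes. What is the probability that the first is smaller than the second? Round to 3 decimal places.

0.535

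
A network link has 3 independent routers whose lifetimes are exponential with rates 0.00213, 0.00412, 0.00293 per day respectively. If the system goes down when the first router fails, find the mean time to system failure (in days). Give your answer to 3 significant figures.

The time to first failure is exponential with rate Σλ = 0.00213 + 0.00412 + 0.00293 = 0.00918.
E[min] = 1/Σλ = 1/0.00918 = 108.932 days.

109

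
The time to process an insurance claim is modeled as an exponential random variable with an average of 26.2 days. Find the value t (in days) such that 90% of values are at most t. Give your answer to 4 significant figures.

The rate is λ = 1/26.2 = 0.0381679 per day.
Set 1 − e^(−λt) = 0.9, so t = −ln(0.1)/λ = 2.3026/0.0381679 ≈ 60.3277 days.

60.33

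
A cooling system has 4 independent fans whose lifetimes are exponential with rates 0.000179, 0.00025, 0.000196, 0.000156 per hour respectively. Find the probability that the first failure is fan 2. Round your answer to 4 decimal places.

0.3201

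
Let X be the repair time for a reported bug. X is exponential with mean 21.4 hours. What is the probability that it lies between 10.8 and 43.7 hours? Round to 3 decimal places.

0.474

The rate is λ = 1/21.4 = 0.046729 per hour.
P(10.8 < X < 43.7) = e^(−λ·10.8) − e^(−λ·43.7) = 0.60370 − 0.12976 ≈ 0.474.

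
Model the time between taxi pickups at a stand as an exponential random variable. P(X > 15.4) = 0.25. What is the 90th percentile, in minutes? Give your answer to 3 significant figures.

25.6

e^(−λ·15.4) = 0.25 ⇒ λ = −ln(0.25)/15.4 = 0.0900191.
90th percentile: 1 − e^(−λt) = 0.9, t = −ln(0.1)/λ = 25.5788 minutes.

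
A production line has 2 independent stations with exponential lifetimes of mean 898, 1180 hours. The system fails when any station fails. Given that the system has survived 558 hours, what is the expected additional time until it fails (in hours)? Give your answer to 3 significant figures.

510

First-failure rate Σλ = 1/898 + 1/1180 = 0.00196104.
By memorylessness the expected residual is 1/Σλ = 509.933 hours, regardless of the 558 already elapsed.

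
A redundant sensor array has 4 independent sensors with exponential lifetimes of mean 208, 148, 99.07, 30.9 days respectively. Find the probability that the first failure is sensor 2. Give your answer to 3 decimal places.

0.125

Rates: λ_i = 1/mean_i → 0.00480769, 0.00675676, 0.0100939, 0.0323625; Σλ = 0.0540208.
P(sensor 2 first) = λ_2/Σλ = 0.00675676/0.0540208 ≈ 0.125.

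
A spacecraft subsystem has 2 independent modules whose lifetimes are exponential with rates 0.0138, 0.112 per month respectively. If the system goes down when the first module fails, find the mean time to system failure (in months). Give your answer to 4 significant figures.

The time to first failure is exponential with rate Σλ = 0.0138 + 0.112 = 0.1258.
E[min] = 1/Σλ = 1/0.1258 = 7.94913 months.

7.949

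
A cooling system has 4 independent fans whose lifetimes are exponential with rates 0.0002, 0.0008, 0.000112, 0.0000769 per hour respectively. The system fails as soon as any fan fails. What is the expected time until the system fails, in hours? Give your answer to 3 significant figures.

841

The time to first failure is exponential with rate Σλ = 0.0002 + 0.0008 + 0.000112 + 0.0000769 = 0.0011889.
E[min] = 1/Σλ = 1/0.0011889 = 841.114 hours.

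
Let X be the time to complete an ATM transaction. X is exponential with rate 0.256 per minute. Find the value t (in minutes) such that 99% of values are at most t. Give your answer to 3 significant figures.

18.0

Set 1 − e^(−λt) = 0.99, so t = −ln(0.01)/λ = 4.6052/0.256 ≈ 17.9889 minutes.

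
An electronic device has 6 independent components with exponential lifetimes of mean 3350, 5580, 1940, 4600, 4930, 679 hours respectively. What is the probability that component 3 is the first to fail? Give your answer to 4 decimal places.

0.1786

Rates: λ_i = 1/mean_i → 0.000298507, 0.000179211, 0.000515464, 0.000217391, 0.00020284, 0.00147275; Σλ = 0.00288617.
P(component 3 first) = λ_3/Σλ = 0.000515464/0.00288617 ≈ 0.1786.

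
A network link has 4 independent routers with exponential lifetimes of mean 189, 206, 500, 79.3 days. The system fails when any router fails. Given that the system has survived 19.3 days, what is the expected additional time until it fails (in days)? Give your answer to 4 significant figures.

First-failure rate Σλ = 1/189 + 1/206 + 1/500 + 1/79.3 = 0.0247557.
By memorylessness the expected residual is 1/Σλ = 40.3947 days, regardless of the 19.3 already elapsed.

40.39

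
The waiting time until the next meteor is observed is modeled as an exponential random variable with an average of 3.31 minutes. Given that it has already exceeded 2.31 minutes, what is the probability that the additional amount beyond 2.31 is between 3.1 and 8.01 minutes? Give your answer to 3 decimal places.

0.303

The rate is λ = 1/3.31 = 0.302115 per minute.
Memoryless: the residual past 2.31 is again Exp(λ).
P(3.1 < residual < 8.01) = e^(−λ·3.1) − e^(−λ·8.01) = 0.39198 − 0.08893 ≈ 0.303.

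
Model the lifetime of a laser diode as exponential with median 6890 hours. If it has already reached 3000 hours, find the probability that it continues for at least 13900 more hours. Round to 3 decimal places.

0.247

For an exponential, median = ln(2)/λ, so λ = ln 2 / 6890 = 0.000100602 per hour.
The exponential is memoryless, so the remaining time is again Exp(λ): the condition X > 3000 is irrelevant.
P(X > 13900) = e^(−1.3984) ≈ 0.247.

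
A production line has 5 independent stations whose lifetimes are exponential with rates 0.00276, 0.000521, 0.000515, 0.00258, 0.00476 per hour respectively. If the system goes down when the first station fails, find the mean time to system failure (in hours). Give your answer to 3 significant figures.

89.8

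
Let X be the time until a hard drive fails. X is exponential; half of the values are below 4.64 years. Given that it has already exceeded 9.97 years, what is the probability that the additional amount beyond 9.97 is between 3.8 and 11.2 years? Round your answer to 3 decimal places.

For an exponential, median = ln(2)/λ, so λ = ln 2 / 4.64 = 0.149385 per year.
Memoryless: the residual past 9.97 is again Exp(λ).
P(3.8 < residual < 11.2) = e^(−λ·3.8) − e^(−λ·11.2) = 0.56685 − 0.18766 ≈ 0.379.

0.379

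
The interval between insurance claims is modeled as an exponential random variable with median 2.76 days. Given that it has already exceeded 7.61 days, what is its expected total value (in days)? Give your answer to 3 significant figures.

11.6

For an exponential, median = ln(2)/λ, so λ = ln 2 / 2.76 = 0.25114 per day.
By memorylessness, E[X | X > 7.61] = 7.61 + 1/λ = 7.61 + 3.98184 = 11.5918 days.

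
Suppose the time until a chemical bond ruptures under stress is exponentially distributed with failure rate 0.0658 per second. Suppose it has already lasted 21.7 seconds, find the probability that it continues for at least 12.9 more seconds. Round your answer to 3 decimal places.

0.428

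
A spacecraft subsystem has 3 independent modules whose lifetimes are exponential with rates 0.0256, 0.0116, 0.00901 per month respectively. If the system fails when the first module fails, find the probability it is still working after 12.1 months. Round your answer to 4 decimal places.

0.5717

The time to first failure is exponential with rate Σλ = 0.0256 + 0.0116 + 0.00901 = 0.04621.
P(min > 12.1) = e^(−0.04621·12.1) = e^(−0.55914) ≈ 0.5717.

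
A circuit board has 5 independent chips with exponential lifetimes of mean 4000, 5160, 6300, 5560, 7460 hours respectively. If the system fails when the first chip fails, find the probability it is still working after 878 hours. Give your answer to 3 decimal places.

0.447

The first failure time is exponential with rate Σλ_i = 1/4000 + 1/5160 + 1/6300 + 1/5560 + 1/7460 = 0.000916433 per hour.
P(min > 878) = e^(−0.000916433·878) = e^(−0.80463) ≈ 0.447.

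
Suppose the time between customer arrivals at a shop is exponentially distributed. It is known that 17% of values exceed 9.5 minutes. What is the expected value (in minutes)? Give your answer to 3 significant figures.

5.36

e^(−λ·9.5) = 0.17 ⇒ λ = −ln(0.17)/9.5 = 0.186522.
Mean = 1/λ = 5.3613 minutes.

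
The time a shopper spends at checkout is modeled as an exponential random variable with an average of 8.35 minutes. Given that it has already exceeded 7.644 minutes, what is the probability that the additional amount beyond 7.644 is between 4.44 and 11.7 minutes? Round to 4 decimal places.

The rate is λ = 1/8.35 = 0.11976 per minute.
Memoryless: the residual past 7.644 is again Exp(λ).
P(4.44 < residual < 11.7) = e^(−λ·4.44) − e^(−λ·11.7) = 0.58758 − 0.24630 ≈ 0.3413.

0.3413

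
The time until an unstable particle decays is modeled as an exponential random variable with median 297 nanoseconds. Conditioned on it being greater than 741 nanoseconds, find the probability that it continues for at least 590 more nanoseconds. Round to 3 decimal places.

0.252

For an exponential, median = ln(2)/λ, so λ = ln 2 / 297 = 0.00233383 per nanosecond.
P(X > s+t | X > s) = e^(−λ(s+t))/e^(−λs) = e^(−λt), independent of s = 741.
P(X > 590) = e^(−1.377) ≈ 0.252.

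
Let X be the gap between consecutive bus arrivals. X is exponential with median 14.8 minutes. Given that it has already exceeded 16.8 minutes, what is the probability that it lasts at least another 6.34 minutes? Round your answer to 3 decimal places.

0.743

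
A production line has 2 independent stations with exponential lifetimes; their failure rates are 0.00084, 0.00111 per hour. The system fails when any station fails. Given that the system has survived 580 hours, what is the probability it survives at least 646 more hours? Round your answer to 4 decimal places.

Time to first failure ~ Exp(Σλ) with Σλ = 0.00195.
By memorylessness, P(T > 580+646 | T > 580) = P(T > 646) = e^(−0.00195·646) ≈ 0.2837.

0.2837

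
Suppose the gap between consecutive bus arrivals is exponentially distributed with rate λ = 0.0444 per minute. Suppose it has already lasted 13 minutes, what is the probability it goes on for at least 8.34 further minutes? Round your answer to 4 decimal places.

P(X > s+t | X > s) = e^(−λ(s+t))/e^(−λs) = e^(−λt), independent of s = 13.
P(X > 8.34) = e^(−0.3703) ≈ 0.6905.

0.6905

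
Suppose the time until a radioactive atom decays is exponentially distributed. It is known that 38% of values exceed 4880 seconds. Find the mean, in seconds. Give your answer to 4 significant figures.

e^(−λ·4880) = 0.38 ⇒ λ = −ln(0.38)/4880 = 0.000198275.
Mean = 1/λ = 5043.49 seconds.

5043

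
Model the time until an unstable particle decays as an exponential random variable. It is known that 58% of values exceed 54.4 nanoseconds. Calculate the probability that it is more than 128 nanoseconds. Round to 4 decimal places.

0.2776

e^(−λ·54.4) = 0.58 ⇒ λ = −ln(0.58)/54.4 = 0.0100134.
P(X > 128) = e^(−0.0100134·128) = e^(−1.2817) ≈ 0.2776.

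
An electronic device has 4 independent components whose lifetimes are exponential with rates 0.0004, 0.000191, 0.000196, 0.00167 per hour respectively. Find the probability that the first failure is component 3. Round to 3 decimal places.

The time to first failure is exponential with rate Σλ = 0.0004 + 0.000191 + 0.000196 + 0.00167 = 0.002457.
P(component 3 first) = λ_3/Σλ = 0.000196/0.002457 ≈ 0.080.

0.080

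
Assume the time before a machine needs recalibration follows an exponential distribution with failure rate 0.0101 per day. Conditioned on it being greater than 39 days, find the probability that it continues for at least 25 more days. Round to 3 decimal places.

P(X > s+t | X > s) = e^(−λ(s+t))/e^(−λs) = e^(−λt), independent of s = 39.
P(X > 25) = e^(−0.2525) ≈ 0.777.

0.777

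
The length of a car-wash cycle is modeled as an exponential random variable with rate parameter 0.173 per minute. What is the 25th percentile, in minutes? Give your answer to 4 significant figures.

1.663

Set 1 − e^(−λt) = 0.25, so t = −ln(0.75)/λ = 0.28768/0.173 ≈ 1.6629 minutes.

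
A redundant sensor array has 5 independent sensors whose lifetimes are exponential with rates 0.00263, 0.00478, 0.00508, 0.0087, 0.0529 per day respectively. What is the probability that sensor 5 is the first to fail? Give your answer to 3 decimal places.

0.714

The time to first failure is exponential with rate Σλ = 0.00263 + 0.00478 + 0.00508 + 0.0087 + 0.0529 = 0.07409.
P(sensor 5 first) = λ_5/Σλ = 0.0529/0.07409 ≈ 0.714.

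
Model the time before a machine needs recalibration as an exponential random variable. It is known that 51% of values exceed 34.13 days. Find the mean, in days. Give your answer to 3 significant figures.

e^(−λ·34.13) = 0.51 ⇒ λ = −ln(0.51)/34.13 = 0.0197288.
Mean = 1/λ = 50.6873 days.

50.7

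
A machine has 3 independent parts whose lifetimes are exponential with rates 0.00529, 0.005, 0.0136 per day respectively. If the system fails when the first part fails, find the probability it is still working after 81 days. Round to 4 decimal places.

The time to first failure is exponential with rate Σλ = 0.00529 + 0.005 + 0.0136 = 0.02389.
P(min > 81) = e^(−0.02389·81) = e^(−1.9351) ≈ 0.1444.

0.1444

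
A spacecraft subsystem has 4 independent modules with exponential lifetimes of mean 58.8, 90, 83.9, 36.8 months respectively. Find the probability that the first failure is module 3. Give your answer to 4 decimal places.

0.1773

Rates: λ_i = 1/mean_i → 0.0170068, 0.0111111, 0.011919, 0.0271739; Σλ = 0.0672108.
P(module 3 first) = λ_3/Σλ = 0.011919/0.0672108 ≈ 0.1773.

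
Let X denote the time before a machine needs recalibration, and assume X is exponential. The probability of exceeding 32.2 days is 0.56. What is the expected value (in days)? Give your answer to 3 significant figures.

55.5

e^(−λ·32.2) = 0.56 ⇒ λ = −ln(0.56)/32.2 = 0.0180068.
Mean = 1/λ = 55.5346 days.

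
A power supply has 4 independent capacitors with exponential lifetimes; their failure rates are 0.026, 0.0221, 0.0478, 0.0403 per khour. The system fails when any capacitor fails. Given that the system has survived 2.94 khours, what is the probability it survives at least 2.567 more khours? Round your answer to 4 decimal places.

0.7050

Time to first failure ~ Exp(Σλ) with Σλ = 0.1362.
By memorylessness, P(T > 2.94+2.567 | T > 2.94) = P(T > 2.567) = e^(−0.1362·2.567) ≈ 0.7050.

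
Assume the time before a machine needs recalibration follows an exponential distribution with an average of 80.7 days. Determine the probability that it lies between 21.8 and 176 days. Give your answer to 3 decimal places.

0.650

The rate is λ = 1/80.7 = 0.0123916 per day.
P(21.8 < X < 176) = e^(−λ·21.8) − e^(−λ·176) = 0.76328 − 0.11294 ≈ 0.650.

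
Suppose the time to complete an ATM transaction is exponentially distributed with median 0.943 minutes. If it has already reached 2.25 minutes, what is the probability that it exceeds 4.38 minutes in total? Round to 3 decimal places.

0.209

For an exponential, median = ln(2)/λ, so λ = ln 2 / 0.943 = 0.735045 per minute.
The exponential is memoryless, so the remaining time is again Exp(λ): the condition X > 2.25 is irrelevant.
P(X > 2.13) = e^(−1.5656) ≈ 0.209.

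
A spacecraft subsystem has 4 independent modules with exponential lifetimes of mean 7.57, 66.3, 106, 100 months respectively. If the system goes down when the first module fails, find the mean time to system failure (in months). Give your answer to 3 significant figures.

The first failure time is exponential with rate Σλ_i = 1/7.57 + 1/66.3 + 1/106 + 1/100 = 0.166617 per month.
E[min] = 1/Σλ = 1/0.166617 = 6.00178 months.

6.00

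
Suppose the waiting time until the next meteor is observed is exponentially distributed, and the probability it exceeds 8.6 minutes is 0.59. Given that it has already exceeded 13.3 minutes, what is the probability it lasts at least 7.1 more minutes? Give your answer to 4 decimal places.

0.6469

From e^(−λ·8.6) = 0.59, λ = −ln(0.59)/8.6 = 0.0613526.
Memoryless: P(X > 13.3+7.1 | X > 13.3) = P(X > 7.1) = e^(−0.0613526·7.1) ≈ 0.6469.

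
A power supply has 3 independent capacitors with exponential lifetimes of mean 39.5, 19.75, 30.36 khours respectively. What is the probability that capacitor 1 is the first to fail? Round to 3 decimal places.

Rates: λ_i = 1/mean_i → 0.0253165, 0.0506329, 0.0329381; Σλ = 0.108887.
P(capacitor 1 first) = λ_1/Σλ = 0.0253165/0.108887 ≈ 0.233.

0.233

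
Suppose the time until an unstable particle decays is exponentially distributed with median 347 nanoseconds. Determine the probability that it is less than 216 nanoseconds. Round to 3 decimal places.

0.350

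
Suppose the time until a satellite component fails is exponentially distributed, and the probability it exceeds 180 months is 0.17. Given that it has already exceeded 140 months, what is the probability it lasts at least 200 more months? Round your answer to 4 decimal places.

0.1396

From e^(−λ·180) = 0.17, λ = −ln(0.17)/180 = 0.0098442.
Memoryless: P(X > 140+200 | X > 140) = P(X > 200) = e^(−0.0098442·200) ≈ 0.1396.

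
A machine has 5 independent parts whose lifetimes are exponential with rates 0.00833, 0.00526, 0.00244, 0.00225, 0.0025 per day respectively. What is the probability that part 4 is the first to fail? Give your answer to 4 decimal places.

The time to first failure is exponential with rate Σλ = 0.00833 + 0.00526 + 0.00244 + 0.00225 + 0.0025 = 0.02078.
P(part 4 first) = λ_4/Σλ = 0.00225/0.02078 ≈ 0.1083.

0.1083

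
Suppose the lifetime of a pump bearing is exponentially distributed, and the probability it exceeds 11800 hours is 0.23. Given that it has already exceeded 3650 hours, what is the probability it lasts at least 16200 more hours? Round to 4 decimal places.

0.1330

From e^(−λ·11800) = 0.23, λ = −ln(0.23)/11800 = 0.000124549.
Memoryless: P(X > 3650+16200 | X > 3650) = P(X > 16200) = e^(−0.000124549·16200) ≈ 0.1330.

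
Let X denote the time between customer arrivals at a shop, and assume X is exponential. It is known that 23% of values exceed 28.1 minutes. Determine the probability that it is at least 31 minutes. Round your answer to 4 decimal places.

0.1976

e^(−λ·28.1) = 0.23 ⇒ λ = −ln(0.23)/28.1 = 0.0523016.
P(X > 31) = e^(−0.0523016·31) = e^(−1.6214) ≈ 0.1976.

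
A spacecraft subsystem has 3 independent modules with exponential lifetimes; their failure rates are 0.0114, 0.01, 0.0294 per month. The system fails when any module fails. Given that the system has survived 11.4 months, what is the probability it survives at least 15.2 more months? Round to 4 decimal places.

0.4620

Time to first failure ~ Exp(Σλ) with Σλ = 0.0508.
By memorylessness, P(T > 11.4+15.2 | T > 11.4) = P(T > 15.2) = e^(−0.0508·15.2) ≈ 0.4620.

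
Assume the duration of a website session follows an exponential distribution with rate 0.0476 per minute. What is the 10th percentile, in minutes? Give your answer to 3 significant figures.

2.21

Set 1 − e^(−λt) = 0.1, so t = −ln(0.9)/λ = 0.10536/0.0476 ≈ 2.21346 minutes.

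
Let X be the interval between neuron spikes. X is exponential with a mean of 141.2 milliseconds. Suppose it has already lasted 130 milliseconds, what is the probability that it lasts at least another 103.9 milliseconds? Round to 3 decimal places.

0.479

The rate is λ = 1/141.2 = 0.00708215 per millisecond.
P(X > s+t | X > s) = e^(−λ(s+t))/e^(−λs) = e^(−λt), independent of s = 130.
P(X > 103.9) = e^(−0.73584) ≈ 0.479.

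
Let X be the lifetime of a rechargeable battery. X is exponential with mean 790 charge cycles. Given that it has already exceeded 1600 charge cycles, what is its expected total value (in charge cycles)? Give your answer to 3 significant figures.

The rate is λ = 1/790 = 0.00126582 per charge cycle.
By memorylessness, E[X | X > 1600] = 1600 + 1/λ = 1600 + 790 = 2390 charge cycles.

2390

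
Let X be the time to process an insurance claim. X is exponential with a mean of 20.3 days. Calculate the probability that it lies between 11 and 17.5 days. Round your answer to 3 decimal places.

The rate is λ = 1/20.3 = 0.0492611 per day.
P(11 < X < 17.5) = e^(−λ·11) − e^(−λ·17.5) = 0.58166 − 0.42229 ≈ 0.159.

0.159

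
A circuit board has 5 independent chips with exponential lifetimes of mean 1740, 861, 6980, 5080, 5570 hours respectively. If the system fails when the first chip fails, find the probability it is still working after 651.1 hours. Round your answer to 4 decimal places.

0.2302

The first failure time is exponential with rate Σλ_i = 1/1740 + 1/861 + 1/6980 + 1/5080 + 1/5570 = 0.0022558 per hour.
P(min > 651.1) = e^(−0.0022558·651.1) = e^(−1.4688) ≈ 0.2302.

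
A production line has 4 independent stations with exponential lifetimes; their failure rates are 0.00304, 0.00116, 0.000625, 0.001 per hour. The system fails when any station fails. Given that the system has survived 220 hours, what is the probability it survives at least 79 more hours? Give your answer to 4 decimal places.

0.6312

Time to first failure ~ Exp(Σλ) with Σλ = 0.005825.
By memorylessness, P(T > 220+79 | T > 220) = P(T > 79) = e^(−0.005825·79) ≈ 0.6312.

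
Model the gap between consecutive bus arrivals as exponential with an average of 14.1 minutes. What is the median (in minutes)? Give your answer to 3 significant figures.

The rate is λ = 1/14.1 = 0.070922 per minute.
Set 1 − e^(−λt) = 0.5, so t = −ln(0.5)/λ = 0.69315/0.070922 ≈ 9.77338 minutes.

9.77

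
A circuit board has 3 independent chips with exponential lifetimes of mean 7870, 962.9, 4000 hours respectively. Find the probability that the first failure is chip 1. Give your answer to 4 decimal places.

0.0898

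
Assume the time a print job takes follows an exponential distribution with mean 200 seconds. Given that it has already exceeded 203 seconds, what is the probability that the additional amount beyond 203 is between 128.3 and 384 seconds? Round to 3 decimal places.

The rate is λ = 1/200 = 0.005 per second.
Memoryless: the residual past 203 is again Exp(λ).
P(128.3 < residual < 384) = e^(−λ·128.3) − e^(−λ·384) = 0.52650 − 0.14661 ≈ 0.380.

0.380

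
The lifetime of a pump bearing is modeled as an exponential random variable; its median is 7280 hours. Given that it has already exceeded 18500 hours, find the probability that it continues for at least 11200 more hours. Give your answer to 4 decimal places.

0.3443

For an exponential, median = ln(2)/λ, so λ = ln 2 / 7280 = 0.0000952125 per hour.
By the memoryless property, P(X > 18500+11200 | X > 18500) = P(X > 11200).
P(X > 11200) = e^(−1.0664) ≈ 0.3443.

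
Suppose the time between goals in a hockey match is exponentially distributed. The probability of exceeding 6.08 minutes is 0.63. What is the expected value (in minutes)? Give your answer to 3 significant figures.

e^(−λ·6.08) = 0.63 ⇒ λ = −ln(0.63)/6.08 = 0.0759927.
Mean = 1/λ = 13.1592 minutes.

13.2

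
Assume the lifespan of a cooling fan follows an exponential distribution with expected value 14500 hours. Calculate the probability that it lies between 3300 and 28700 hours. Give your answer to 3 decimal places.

0.658

The rate is λ = 1/14500 = 0.0000689655 per hour.
P(3300 < X < 28700) = e^(−λ·3300) − e^(−λ·28700) = 0.79645 − 0.13816 ≈ 0.658.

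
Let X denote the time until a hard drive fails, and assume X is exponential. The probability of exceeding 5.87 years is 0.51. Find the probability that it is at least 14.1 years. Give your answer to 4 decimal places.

0.1984

e^(−λ·5.87) = 0.51 ⇒ λ = −ln(0.51)/5.87 = 0.114709.
P(X > 14.1) = e^(−0.114709·14.1) = e^(−1.6174) ≈ 0.1984.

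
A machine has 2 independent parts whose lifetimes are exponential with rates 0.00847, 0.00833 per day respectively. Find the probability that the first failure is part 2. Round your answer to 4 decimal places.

0.4958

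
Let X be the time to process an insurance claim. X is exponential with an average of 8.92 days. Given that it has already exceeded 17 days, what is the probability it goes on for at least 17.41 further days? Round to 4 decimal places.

0.1420

The rate is λ = 1/8.92 = 0.112108 per day.
P(X > s+t | X > s) = e^(−λ(s+t))/e^(−λs) = e^(−λt), independent of s = 17.
P(X > 17.41) = e^(−1.9518) ≈ 0.1420.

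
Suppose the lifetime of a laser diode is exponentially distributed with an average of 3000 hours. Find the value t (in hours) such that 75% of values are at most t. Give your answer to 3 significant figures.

4160

The rate is λ = 1/3000 = 0.000333333 per hour.
Set 1 − e^(−λt) = 0.75, so t = −ln(0.25)/λ = 1.3863/0.000333333 ≈ 4158.88 hours.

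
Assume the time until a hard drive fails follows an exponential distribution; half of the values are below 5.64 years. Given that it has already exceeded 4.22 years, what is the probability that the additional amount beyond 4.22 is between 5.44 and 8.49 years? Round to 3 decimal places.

0.160

For an exponential, median = ln(2)/λ, so λ = ln 2 / 5.64 = 0.122898 per year.
Memoryless: the residual past 4.22 is again Exp(λ).
P(5.44 < residual < 8.49) = e^(−λ·5.44) − e^(−λ·8.49) = 0.51244 − 0.35225 ≈ 0.160.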